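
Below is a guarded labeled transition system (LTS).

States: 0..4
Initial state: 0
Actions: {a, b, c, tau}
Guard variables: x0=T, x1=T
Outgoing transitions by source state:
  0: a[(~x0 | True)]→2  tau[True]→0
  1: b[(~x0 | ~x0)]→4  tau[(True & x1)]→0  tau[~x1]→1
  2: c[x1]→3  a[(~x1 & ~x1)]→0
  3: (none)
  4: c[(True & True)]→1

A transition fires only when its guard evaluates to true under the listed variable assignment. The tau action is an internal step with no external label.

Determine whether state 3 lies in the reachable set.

5 transition(s) survive guard evaluation.
depth 0: {0}
depth 1: {2}  cumulative {0,2}
depth 2: {3}  cumulative {0,2,3}
Reachable = {0,2,3}
trace reaching 3: a·c

Answer: REACHABLE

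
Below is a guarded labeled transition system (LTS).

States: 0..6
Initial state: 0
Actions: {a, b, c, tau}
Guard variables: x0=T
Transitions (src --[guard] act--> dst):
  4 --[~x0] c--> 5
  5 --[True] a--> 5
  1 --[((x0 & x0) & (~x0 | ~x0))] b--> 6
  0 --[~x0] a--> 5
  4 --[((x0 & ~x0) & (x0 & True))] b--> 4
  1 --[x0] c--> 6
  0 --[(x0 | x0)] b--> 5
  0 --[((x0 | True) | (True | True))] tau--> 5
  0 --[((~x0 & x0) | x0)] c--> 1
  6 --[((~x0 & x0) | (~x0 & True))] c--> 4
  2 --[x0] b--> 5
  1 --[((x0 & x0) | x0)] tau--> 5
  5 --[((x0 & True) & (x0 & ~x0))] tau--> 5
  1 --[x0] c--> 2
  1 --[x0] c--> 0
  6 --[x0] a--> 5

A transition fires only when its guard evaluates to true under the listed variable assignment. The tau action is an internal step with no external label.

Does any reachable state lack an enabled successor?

R = {0,1,2,5,6}
  0: b→5  c→1  tau→5  [deg 3]
  1: c→0  c→2  c→6  tau→5  [deg 4]
  2: b→5  [deg 1]
  5: a→5  [deg 1]
  6: a→5  [deg 1]

Answer: DEADLOCK-FREE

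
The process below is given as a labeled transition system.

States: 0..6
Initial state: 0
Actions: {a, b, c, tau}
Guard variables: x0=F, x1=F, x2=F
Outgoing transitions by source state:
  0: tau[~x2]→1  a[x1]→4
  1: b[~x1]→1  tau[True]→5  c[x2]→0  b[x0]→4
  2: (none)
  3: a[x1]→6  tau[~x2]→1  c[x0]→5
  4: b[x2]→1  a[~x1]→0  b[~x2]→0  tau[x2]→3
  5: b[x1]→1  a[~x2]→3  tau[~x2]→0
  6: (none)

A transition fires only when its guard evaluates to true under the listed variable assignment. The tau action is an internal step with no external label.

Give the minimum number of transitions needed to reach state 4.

Breadth-first toward 4:
  Layer 0: {0}
  Layer 1: {1}
  Layer 2: {5}
  Layer 3: {3}
4 never appears.

Answer: UNREACHABLE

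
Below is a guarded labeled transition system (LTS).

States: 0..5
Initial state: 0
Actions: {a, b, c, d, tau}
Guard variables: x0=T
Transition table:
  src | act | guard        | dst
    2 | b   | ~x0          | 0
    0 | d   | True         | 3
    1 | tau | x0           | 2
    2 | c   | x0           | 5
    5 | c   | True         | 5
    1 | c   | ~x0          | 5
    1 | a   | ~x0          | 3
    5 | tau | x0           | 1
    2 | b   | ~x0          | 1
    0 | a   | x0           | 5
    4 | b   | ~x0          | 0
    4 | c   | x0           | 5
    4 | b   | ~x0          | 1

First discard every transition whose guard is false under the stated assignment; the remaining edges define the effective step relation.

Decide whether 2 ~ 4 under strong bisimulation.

Answer: BISIMILAR

Working:
Compute ~ classes (split until stable):
  round 0: {{0,1,2,3,4,5}}
  round 1: {{0},{1},{2,4},{3},{5}}
Fixed point at round 2; 5 class(es).
2∈{2,4}, 4∈{2,4}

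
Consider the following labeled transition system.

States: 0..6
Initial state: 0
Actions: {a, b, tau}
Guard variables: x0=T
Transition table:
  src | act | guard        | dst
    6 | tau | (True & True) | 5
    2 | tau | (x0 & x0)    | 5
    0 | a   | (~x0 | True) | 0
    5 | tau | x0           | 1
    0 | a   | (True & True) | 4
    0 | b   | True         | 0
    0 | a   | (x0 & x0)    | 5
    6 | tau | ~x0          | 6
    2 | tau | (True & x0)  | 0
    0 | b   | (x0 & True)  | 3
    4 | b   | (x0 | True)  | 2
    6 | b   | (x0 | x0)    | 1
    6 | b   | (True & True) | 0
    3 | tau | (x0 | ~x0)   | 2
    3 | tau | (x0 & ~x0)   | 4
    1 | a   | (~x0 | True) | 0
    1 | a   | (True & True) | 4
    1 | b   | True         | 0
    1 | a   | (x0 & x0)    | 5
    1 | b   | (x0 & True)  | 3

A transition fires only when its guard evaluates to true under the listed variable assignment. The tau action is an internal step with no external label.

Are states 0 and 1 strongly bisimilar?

Bisimulation quotient by refinement:
  round 0: {{0,1,2,3,4,5,6}}
  round 1: {{0,1},{2,3,5},{4},{6}}
  round 2: {{0,1},{2},{3},{4},{5},{6}}
Fixed point at round 3; 6 class(es).
[0]={0,1}  [1]={0,1}

Answer: BISIMILAR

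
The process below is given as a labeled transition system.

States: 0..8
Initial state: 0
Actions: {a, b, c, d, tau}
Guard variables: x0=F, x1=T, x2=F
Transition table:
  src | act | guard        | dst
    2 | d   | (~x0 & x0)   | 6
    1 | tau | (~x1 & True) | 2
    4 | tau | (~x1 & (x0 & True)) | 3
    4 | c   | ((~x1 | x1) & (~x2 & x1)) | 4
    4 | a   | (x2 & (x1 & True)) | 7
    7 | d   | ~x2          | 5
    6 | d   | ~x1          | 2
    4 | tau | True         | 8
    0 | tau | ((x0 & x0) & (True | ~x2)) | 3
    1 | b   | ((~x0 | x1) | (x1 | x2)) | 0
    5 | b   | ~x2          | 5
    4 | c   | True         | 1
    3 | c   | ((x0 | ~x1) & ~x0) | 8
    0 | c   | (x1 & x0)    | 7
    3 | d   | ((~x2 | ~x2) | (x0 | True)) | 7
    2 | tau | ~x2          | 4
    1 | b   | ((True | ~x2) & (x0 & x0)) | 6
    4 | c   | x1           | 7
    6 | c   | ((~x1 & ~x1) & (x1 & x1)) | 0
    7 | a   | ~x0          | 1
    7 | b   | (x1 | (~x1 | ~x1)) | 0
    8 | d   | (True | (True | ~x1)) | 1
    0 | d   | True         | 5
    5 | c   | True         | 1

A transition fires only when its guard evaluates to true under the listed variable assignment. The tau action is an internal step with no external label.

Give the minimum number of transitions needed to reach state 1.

BFS to 1:
  Layer 0: {0}
  Layer 1: {5}
  Layer 2: {1}
depth(1)=2, e.g. d·c

Answer: 2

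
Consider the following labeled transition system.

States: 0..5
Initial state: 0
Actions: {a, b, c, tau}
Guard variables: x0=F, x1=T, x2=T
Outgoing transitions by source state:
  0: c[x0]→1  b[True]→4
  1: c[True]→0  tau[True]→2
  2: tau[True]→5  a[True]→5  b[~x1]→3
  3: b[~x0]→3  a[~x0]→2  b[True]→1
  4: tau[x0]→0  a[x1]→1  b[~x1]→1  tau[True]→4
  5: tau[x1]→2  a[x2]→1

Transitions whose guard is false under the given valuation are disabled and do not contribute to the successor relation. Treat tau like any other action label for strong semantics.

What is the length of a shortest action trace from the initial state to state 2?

Breadth-first toward 2:
  L0 = {0}
  L1 = {4}
  L2 = {1}
  L3 = {2}
first hit 2 at d=3 via b·a·tau

Answer: 3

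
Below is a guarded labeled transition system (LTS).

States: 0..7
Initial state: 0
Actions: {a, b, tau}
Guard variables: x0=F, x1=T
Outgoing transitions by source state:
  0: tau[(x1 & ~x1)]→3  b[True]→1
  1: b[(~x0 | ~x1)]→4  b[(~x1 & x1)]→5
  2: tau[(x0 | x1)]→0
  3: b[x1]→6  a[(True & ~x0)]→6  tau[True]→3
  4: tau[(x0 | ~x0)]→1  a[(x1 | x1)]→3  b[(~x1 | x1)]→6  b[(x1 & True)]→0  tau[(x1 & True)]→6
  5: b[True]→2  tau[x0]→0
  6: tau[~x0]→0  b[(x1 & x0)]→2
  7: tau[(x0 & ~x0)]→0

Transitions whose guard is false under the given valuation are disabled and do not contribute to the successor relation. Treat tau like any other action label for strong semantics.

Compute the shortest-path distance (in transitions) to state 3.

Answer: 3

Working:
Layered search for 3:
  Layer 0: {0}
  Layer 1: {1}
  Layer 2: {4}
  Layer 3: {3,6}
3 enters at depth 3; path b·b·a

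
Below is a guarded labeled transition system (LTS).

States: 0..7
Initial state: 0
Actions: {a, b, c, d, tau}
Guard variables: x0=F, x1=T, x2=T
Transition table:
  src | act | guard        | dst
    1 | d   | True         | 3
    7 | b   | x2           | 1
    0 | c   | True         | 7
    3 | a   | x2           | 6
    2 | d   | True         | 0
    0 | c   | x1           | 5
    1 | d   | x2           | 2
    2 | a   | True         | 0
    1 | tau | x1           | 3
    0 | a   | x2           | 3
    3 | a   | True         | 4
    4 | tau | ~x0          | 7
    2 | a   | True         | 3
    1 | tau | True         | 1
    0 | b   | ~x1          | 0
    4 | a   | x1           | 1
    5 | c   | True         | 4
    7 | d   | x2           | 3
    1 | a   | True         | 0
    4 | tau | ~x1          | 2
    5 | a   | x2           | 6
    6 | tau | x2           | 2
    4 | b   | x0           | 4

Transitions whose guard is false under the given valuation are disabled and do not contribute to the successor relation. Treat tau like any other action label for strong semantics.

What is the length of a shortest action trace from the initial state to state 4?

Breadth-first toward 4:
  depth 0: {0}
  depth 1: {3,5,7}
  depth 2: {1,4,6}
4 enters at depth 2; path a·a

Answer: 2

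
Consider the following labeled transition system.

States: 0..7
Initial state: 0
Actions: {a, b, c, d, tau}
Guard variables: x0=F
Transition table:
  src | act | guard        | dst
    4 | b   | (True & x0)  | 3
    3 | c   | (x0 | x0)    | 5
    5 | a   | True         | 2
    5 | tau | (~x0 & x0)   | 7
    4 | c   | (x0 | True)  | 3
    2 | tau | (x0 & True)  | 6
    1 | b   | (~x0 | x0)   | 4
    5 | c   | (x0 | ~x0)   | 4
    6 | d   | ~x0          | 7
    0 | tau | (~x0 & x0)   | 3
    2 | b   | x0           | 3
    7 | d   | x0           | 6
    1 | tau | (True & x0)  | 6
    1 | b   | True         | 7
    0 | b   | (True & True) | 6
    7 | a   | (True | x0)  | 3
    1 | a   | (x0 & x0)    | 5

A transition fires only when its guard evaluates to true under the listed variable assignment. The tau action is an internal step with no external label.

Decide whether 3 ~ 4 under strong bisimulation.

Answer: NOT BISIMILAR

Analysis:
Bisimulation quotient by refinement:
  π0 = {{0,1,2,3,4,5,6,7}}
  π1 = {{0,1},{2,3},{4},{5},{6},{7}}
  π2 = {{0},{1},{2,3},{4},{5},{6},{7}}
stable after 3 split(s): 7 block(s)
3∈{2,3}, 4∈{4}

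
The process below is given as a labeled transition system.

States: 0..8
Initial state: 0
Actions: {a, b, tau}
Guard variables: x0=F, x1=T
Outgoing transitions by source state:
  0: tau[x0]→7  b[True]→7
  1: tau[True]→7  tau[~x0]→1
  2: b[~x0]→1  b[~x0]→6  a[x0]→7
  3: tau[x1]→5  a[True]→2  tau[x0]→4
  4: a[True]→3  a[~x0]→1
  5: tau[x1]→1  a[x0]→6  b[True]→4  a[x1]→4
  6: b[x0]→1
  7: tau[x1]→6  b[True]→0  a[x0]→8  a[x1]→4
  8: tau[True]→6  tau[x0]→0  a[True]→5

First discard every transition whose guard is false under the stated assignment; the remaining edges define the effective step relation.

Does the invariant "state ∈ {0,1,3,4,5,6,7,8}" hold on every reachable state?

Answer: INVARIANT VIOLATED at state 2

Working:
Allowed set {0,1,3,4,5,6,7,8}
R = {0,1,2,3,4,5,6,7}
  0: safe
  1: safe
  2: VIOLATES
  3: safe
  4: safe
  5: safe
  6: safe
  7: safe
counterexample path to 2: b·a·a·a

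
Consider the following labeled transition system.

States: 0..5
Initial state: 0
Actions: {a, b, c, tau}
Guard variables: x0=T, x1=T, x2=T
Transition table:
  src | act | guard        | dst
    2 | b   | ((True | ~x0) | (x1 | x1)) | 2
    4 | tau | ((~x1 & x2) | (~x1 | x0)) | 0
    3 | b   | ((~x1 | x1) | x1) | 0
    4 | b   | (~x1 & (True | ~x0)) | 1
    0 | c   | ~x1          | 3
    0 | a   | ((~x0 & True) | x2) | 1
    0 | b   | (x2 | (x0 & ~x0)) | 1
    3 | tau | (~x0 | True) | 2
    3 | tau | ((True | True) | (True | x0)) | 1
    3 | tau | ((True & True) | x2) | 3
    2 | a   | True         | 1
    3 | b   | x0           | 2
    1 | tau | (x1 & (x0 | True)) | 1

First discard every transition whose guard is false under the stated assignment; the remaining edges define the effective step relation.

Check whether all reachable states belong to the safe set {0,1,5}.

Safe = {0,1,5}
Reach set: {0,1}
  0: ✓
  1: ✓

Answer: INVARIANT HOLDS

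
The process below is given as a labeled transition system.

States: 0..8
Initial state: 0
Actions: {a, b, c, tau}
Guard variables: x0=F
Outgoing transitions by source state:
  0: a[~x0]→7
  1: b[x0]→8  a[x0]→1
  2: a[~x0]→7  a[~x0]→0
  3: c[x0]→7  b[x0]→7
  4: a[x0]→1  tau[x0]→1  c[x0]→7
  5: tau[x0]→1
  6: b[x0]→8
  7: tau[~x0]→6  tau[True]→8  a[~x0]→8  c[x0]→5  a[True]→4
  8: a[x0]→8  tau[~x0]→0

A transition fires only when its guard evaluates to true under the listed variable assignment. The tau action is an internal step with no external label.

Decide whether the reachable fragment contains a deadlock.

R = {0,4,6,7,8}
  0: a→7  [deg 1]
  4: ∅  [deadlock]
  6: ∅  [deadlock]
  7: a→4  a→8  tau→6  tau→8  [deg 4]
  8: tau→0  [deg 1]
trace reaching 4: a·a

Answer: DEADLOCK at state 4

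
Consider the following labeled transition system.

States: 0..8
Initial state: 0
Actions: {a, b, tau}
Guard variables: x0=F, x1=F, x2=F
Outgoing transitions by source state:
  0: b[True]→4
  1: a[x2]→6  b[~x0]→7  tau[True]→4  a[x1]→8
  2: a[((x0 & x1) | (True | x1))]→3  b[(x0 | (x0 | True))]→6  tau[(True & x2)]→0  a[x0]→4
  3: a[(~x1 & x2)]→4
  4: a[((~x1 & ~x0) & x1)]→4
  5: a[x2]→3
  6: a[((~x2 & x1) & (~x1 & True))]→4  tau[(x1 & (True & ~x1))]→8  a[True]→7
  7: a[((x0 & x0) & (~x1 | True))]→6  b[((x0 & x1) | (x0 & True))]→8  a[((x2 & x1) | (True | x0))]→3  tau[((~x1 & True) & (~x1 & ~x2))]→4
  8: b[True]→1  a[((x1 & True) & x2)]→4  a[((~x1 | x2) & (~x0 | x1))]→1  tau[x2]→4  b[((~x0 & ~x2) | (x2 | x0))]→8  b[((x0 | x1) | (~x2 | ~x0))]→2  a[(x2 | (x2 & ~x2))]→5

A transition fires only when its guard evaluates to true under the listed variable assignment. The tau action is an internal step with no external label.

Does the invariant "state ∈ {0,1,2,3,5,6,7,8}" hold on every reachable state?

Answer: INVARIANT VIOLATED at state 4

Analysis:
Allowed set {0,1,2,3,5,6,7,8}
R = {0,4}
  0: ok
  4: ✗ unsafe
witness against invariant: b → 4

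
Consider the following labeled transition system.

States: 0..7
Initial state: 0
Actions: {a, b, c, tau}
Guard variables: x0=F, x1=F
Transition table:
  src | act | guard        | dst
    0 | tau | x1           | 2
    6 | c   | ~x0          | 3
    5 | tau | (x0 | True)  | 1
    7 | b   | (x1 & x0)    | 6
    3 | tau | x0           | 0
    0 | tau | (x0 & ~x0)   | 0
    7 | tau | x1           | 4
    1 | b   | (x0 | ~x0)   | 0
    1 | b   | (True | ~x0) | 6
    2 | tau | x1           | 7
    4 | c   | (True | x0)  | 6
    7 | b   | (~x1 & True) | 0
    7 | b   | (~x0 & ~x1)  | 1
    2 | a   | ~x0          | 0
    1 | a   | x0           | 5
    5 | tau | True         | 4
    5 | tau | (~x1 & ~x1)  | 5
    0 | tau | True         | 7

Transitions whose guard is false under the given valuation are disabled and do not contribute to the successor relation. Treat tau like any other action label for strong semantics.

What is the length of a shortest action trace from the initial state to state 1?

BFS to 1:
  L0 = {0}
  L1 = {7}
  L2 = {1}
1 enters at depth 2; path tau·b

Answer: 2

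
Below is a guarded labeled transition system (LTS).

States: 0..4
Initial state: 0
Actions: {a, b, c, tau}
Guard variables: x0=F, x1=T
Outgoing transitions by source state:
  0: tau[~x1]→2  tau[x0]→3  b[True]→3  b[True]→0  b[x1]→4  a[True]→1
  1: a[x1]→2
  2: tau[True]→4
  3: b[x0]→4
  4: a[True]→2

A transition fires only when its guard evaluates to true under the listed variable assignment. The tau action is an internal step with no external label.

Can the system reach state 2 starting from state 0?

Answer: REACHABLE

Analysis:
Guard filter leaves 7 enabled edge(s).
depth 0: {0}
depth 1: {1,3,4}  cumulative {0,1,3,4}
depth 2: {2}  cumulative {0,1,2,3,4}
Reach set: {0,1,2,3,4}
witness 2: b·a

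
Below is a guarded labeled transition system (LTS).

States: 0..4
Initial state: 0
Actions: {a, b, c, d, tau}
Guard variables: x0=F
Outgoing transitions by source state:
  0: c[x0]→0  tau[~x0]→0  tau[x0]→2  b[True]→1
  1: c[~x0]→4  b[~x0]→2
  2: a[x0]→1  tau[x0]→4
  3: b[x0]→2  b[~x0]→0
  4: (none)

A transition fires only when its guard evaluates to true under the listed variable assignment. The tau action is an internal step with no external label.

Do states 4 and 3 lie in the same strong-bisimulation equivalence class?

Bisimulation quotient by refinement:
  round 0: {{0,1,2,3,4}}
  round 1: {{0},{1},{2,4},{3}}
stable after 2 split(s): 4 block(s)
[4]={2,4}  [3]={3}

Answer: NOT BISIMILAR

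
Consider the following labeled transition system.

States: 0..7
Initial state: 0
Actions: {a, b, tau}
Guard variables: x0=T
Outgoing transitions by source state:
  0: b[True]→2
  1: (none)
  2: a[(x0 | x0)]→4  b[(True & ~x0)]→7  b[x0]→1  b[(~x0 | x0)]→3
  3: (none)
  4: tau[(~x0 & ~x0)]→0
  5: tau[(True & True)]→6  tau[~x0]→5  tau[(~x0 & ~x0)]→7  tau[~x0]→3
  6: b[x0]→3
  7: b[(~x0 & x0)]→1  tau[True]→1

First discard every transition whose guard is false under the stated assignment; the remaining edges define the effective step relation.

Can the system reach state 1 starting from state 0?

7 transition(s) survive guard evaluation.
L0 = {0}
L1 = {2}  now seen {0,2}
L2 = {1,3,4}  now seen {0,1,2,3,4}
R = {0,1,2,3,4}
witness 1: b·b

Answer: REACHABLE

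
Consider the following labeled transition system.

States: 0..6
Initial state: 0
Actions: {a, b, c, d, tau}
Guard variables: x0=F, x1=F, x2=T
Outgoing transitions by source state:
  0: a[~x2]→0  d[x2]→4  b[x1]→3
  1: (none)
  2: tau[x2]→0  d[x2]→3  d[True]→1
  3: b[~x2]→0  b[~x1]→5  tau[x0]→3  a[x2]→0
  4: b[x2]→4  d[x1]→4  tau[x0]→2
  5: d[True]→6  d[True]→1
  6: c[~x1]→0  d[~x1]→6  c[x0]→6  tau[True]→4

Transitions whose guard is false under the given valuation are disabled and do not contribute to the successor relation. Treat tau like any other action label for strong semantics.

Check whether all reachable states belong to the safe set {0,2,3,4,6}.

Answer: INVARIANT HOLDS

Trace:
Safe = {0,2,3,4,6}
Reachable = {0,4}
  0: safe
  4: safe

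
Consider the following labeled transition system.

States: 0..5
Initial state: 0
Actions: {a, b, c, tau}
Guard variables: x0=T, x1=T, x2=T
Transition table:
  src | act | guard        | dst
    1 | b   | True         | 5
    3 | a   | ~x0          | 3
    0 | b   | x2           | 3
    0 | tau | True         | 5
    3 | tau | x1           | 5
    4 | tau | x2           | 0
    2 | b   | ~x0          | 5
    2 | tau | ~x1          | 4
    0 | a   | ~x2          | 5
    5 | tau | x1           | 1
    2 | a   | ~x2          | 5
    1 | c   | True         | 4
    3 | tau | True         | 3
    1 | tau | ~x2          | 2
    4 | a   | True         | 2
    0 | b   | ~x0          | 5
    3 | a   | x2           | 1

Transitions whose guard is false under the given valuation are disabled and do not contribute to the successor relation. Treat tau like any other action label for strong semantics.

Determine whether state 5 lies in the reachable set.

Answer: REACHABLE

Trace:
10 transition(s) survive guard evaluation.
Layer 0: {0}
Layer 1: {3,5}  cumulative {0,3,5}
Layer 2: {1}  cumulative {0,1,3,5}
Layer 3: {4}  cumulative {0,1,3,4,5}
Layer 4: {2}  cumulative {0,1,2,3,4,5}
Reachable = {0,1,2,3,4,5}
Path to 5: tau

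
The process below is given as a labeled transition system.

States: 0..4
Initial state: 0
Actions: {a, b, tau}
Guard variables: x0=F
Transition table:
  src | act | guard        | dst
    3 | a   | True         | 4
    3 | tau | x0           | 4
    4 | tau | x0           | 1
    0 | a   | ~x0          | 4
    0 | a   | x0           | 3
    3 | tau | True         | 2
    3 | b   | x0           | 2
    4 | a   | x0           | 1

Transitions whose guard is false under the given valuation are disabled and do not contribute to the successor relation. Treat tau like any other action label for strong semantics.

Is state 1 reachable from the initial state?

After dropping false guards: 3 live edges.
depth 0: {0}
depth 1: {4}  cumulative {0,4}
Reachable = {0,4}

Answer: UNREACHABLE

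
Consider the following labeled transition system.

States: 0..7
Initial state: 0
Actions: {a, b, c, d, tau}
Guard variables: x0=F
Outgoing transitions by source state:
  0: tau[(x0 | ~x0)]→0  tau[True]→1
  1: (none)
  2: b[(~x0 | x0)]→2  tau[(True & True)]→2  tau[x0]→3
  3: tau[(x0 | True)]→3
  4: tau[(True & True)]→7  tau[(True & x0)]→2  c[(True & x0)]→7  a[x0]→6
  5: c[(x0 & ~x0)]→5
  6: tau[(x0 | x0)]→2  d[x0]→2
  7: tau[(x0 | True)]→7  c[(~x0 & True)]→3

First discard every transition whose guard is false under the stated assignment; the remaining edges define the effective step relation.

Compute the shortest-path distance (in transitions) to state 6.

Layered search for 6:
  Layer 0: {0}
  Layer 1: {1}
6 never appears.

Answer: UNREACHABLE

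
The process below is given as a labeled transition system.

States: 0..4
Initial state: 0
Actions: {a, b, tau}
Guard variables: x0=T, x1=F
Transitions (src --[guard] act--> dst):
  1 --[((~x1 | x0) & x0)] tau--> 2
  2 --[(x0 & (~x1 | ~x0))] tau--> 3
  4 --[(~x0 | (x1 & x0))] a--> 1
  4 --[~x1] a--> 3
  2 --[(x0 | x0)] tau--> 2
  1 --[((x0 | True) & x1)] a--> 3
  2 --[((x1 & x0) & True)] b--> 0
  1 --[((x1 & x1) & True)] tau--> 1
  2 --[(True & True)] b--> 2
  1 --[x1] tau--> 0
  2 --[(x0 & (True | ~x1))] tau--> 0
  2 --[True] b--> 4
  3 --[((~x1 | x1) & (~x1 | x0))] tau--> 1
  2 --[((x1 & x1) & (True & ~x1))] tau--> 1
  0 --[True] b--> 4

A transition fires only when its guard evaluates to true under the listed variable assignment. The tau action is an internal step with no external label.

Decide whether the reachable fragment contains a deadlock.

Answer: DEADLOCK-FREE

Analysis:
R = {0,1,2,3,4}
  0: b→4  [1 out]
  1: tau→2  [1 out]
  2: b→2  b→4  tau→0  tau→2  tau→3  [5 out]
  3: tau→1  [1 out]
  4: a→3  [1 out]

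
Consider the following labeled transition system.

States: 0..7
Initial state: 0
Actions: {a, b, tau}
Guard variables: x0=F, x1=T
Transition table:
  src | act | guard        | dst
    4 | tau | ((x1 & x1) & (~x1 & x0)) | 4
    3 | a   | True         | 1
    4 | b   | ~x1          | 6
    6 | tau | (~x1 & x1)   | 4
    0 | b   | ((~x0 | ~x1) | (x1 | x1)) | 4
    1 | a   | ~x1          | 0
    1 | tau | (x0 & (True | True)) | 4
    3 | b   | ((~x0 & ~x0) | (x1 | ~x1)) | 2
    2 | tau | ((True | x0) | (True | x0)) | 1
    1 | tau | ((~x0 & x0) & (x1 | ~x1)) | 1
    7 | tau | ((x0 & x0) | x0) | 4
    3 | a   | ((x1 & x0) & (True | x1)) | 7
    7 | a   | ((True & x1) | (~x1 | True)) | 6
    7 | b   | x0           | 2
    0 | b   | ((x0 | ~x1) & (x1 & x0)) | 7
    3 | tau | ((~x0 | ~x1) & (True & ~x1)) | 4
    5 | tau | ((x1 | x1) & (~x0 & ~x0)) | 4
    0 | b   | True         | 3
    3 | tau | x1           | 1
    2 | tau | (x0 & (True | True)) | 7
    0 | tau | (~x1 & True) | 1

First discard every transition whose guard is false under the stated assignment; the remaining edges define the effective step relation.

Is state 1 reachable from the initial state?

8 transition(s) survive guard evaluation.
depth 0: {0}
depth 1: {3,4}  cumulative {0,3,4}
depth 2: {1,2}  cumulative {0,1,2,3,4}
Reach set: {0,1,2,3,4}
trace reaching 1: b·a

Answer: REACHABLE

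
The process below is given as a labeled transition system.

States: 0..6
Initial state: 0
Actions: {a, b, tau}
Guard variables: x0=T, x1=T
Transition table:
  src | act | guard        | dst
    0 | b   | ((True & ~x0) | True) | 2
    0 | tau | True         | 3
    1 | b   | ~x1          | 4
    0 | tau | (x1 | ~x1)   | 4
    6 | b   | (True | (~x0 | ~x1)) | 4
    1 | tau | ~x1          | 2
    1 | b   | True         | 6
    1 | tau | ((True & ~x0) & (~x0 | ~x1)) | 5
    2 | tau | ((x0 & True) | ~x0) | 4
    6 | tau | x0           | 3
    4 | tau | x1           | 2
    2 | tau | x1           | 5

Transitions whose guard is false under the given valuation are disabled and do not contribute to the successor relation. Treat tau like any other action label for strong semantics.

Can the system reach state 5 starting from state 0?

9 transition(s) survive guard evaluation.
L0 = {0}
L1 = {2,3,4}  now seen {0,2,3,4}
L2 = {5}  now seen {0,2,3,4,5}
R = {0,2,3,4,5}
trace reaching 5: b·tau

Answer: REACHABLE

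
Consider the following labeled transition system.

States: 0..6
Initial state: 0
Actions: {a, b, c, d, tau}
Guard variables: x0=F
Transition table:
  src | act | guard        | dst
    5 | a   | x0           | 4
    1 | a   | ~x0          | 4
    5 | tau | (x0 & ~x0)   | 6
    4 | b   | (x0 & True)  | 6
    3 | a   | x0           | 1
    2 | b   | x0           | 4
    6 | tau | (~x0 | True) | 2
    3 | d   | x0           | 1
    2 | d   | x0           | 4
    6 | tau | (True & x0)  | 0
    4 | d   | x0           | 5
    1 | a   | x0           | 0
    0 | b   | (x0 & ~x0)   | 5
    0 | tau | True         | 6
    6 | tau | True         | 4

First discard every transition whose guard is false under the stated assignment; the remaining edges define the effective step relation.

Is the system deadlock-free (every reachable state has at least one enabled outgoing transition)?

Reach set: {0,2,4,6}
  0: tau→6  [deg 1]
  2: ∅  [no exit]
  4: ∅  [no exit]
  6: tau→2  tau→4  [deg 2]
witness 2: tau·tau

Answer: DEADLOCK at state 2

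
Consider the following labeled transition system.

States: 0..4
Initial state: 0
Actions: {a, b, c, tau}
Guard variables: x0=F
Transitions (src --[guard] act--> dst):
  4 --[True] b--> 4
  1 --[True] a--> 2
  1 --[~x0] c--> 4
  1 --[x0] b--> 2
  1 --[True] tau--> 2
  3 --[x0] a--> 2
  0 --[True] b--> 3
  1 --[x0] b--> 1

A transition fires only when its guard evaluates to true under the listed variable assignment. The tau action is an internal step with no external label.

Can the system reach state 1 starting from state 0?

Answer: UNREACHABLE

Trace:
After dropping false guards: 5 live edges.
depth 0: {0}
depth 1: {3}  total {0,3}
Reachable = {0,3}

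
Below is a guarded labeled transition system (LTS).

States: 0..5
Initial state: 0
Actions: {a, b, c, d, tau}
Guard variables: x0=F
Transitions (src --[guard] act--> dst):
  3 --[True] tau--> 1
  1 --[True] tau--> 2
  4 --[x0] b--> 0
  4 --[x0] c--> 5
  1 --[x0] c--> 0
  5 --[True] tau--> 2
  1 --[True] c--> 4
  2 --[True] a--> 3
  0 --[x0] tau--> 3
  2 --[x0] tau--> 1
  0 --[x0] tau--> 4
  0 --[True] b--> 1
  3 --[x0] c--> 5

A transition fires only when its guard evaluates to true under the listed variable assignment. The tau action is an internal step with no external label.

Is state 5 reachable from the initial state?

6 transition(s) survive guard evaluation.
depth 0: {0}
depth 1: {1}  total {0,1}
depth 2: {2,4}  total {0,1,2,4}
depth 3: {3}  total {0,1,2,3,4}
Reachable = {0,1,2,3,4}

Answer: UNREACHABLE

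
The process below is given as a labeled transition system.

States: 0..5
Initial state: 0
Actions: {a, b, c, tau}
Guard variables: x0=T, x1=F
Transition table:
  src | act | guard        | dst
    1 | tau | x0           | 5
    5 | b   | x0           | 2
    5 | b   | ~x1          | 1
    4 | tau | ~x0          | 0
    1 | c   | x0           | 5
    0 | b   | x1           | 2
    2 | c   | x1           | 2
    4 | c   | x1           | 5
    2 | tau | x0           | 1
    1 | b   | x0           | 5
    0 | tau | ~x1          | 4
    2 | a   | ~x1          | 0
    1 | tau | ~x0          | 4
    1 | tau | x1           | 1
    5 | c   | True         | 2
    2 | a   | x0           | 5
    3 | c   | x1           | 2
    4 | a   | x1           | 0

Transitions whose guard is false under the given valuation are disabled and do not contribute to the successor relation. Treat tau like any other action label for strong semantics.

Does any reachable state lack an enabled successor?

Answer: DEADLOCK at state 4

Working:
R = {0,4}
  0: tau→4  [1 exit(s)]
  4: ∅  [STUCK]
witness 4: tau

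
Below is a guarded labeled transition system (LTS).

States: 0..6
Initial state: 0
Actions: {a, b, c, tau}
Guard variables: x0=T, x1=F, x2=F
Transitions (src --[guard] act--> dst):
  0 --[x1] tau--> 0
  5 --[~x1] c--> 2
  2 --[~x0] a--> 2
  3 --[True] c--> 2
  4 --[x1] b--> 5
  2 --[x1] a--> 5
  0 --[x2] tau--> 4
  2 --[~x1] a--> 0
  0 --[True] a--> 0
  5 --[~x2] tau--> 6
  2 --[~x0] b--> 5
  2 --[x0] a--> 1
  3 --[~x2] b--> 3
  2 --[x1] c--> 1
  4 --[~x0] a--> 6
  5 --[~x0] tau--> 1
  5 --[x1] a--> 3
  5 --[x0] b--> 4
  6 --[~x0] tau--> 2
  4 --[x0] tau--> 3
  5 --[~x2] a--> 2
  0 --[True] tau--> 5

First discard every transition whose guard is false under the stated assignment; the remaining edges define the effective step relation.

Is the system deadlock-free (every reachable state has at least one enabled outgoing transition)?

R = {0,1,2,3,4,5,6}
  0: a→0  tau→5  [2 exit(s)]
  1: ∅  [deadlock]
  2: a→0  a→1  [2 exit(s)]
  3: b→3  c→2  [2 exit(s)]
  4: tau→3  [1 exit(s)]
  5: a→2  b→4  c→2  tau→6  [4 exit(s)]
  6: ∅  [deadlock]
trace reaching 1: tau·c·a

Answer: DEADLOCK at state 1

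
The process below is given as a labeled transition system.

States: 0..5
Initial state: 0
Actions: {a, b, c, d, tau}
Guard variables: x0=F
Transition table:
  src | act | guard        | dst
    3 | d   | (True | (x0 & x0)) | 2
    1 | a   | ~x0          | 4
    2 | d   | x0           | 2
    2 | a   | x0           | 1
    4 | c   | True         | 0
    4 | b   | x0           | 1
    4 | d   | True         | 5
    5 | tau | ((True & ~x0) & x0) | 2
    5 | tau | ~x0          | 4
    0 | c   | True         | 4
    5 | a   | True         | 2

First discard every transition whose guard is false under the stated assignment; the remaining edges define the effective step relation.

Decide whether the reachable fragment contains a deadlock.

Answer: DEADLOCK at state 2

Working:
R = {0,2,4,5}
  0: c→4  [1 exit(s)]
  2: ∅  [deadlock]
  4: c→0  d→5  [2 exit(s)]
  5: a→2  tau→4  [2 exit(s)]
witness 2: c·d·a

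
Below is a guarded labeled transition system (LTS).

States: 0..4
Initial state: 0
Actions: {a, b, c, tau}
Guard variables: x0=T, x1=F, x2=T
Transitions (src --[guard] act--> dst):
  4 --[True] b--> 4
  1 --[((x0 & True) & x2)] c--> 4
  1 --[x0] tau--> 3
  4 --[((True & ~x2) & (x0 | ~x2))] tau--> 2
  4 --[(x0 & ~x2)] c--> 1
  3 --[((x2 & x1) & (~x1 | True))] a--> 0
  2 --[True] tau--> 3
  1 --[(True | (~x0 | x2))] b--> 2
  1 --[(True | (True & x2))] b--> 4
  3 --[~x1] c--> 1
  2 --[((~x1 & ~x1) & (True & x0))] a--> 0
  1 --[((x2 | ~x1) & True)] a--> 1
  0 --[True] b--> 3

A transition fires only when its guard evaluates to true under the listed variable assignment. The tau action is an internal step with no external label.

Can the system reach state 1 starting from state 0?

Answer: REACHABLE

Trace:
Guard filter leaves 10 enabled edge(s).
L0 = {0}
L1 = {3}  now seen {0,3}
L2 = {1}  now seen {0,1,3}
L3 = {2,4}  now seen {0,1,2,3,4}
Reachable = {0,1,2,3,4}
trace reaching 1: b·c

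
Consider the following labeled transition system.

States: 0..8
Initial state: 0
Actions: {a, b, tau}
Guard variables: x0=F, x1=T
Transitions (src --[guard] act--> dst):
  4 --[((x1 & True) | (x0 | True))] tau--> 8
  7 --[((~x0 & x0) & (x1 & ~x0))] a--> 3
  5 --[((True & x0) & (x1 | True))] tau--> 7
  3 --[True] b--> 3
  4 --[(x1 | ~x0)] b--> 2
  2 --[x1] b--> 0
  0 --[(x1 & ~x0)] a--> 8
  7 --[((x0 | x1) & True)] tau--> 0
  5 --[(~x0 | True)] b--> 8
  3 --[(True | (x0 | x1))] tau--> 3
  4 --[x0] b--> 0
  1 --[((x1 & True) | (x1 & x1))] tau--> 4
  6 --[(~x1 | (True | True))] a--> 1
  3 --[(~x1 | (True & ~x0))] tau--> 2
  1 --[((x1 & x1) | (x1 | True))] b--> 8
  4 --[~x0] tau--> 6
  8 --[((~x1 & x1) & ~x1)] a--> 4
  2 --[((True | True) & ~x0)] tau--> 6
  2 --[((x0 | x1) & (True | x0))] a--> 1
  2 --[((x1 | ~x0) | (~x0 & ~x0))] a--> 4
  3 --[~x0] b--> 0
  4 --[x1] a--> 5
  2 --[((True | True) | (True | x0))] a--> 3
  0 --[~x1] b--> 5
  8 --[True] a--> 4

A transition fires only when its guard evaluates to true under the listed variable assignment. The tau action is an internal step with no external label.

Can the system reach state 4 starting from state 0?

After dropping false guards: 20 live edges.
L0 = {0}
L1 = {8}  total {0,8}
L2 = {4}  total {0,4,8}
L3 = {2,5,6}  total {0,2,4,5,6,8}
L4 = {1,3}  total {0,1,2,3,4,5,6,8}
R = {0,1,2,3,4,5,6,8}
trace reaching 4: a·a

Answer: REACHABLE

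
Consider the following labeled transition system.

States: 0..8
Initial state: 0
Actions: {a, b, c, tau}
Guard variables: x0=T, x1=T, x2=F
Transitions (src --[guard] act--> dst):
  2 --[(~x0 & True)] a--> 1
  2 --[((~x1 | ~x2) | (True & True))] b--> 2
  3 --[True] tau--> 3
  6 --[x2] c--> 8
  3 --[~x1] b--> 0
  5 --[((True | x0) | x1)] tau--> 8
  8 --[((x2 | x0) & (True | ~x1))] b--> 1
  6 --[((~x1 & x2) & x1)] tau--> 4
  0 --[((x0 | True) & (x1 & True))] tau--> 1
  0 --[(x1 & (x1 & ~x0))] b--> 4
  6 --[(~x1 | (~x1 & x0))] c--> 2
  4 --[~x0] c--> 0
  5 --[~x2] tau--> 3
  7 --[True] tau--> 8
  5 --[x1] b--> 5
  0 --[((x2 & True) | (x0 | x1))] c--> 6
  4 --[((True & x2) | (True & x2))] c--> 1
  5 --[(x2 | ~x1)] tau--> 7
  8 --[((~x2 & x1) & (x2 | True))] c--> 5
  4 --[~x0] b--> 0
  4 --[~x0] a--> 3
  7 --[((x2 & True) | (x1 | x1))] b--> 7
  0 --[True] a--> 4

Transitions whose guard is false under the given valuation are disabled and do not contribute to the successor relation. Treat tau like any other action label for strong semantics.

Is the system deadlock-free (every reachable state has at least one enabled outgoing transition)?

Answer: DEADLOCK at state 1

Analysis:
Reachable = {0,1,4,6}
  0: a→4  c→6  tau→1  [3 exit(s)]
  1: ∅  [deadlock]
  4: ∅  [deadlock]
  6: ∅  [deadlock]
trace reaching 1: tau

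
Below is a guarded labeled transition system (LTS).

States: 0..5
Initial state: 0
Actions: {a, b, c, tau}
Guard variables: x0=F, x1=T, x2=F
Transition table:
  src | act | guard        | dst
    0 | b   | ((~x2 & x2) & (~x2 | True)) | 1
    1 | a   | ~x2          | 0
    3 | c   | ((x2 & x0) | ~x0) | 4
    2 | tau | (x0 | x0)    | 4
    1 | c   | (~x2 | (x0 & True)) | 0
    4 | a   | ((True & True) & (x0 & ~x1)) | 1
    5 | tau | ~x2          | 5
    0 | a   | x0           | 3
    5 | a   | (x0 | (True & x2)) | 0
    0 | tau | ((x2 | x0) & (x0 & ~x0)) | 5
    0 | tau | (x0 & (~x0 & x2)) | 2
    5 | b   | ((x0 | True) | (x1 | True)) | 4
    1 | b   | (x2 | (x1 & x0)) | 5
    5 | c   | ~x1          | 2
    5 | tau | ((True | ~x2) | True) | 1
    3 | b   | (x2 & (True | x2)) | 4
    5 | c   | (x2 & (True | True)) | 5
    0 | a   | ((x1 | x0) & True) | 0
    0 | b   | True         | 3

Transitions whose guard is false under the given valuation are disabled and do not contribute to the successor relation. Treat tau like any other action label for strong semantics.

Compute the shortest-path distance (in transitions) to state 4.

Answer: 2

Working:
BFS to 4:
  depth 0: {0}
  depth 1: {3}
  depth 2: {4}
depth(4)=2, e.g. b·c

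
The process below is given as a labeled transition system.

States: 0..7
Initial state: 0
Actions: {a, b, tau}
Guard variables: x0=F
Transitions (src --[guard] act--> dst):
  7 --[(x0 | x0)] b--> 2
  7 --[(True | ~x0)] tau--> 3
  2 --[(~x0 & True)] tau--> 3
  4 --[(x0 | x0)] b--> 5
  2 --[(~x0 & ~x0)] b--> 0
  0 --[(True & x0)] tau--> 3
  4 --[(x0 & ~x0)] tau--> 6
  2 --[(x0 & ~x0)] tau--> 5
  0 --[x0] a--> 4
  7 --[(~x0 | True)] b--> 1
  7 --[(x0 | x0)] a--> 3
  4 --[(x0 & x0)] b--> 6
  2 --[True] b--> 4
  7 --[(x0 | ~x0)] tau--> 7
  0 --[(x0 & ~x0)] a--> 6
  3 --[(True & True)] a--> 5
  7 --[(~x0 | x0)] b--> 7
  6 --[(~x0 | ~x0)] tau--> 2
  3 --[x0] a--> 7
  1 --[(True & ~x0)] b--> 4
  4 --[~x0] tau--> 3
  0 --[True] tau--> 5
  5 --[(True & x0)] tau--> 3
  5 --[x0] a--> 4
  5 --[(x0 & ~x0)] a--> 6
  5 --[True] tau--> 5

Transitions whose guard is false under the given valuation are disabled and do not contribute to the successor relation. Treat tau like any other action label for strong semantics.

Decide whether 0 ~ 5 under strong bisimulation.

Answer: BISIMILAR

Working:
Bisimulation quotient by refinement:
  π0 = {{0,1,2,3,4,5,6,7}}
  π1 = {{0,4,5,6},{1},{2,7},{3}}
  π2 = {{0,5},{1},{2},{3},{4},{6},{7}}
stable after 3 split(s): 7 block(s)
0∈{0,5}, 5∈{0,5}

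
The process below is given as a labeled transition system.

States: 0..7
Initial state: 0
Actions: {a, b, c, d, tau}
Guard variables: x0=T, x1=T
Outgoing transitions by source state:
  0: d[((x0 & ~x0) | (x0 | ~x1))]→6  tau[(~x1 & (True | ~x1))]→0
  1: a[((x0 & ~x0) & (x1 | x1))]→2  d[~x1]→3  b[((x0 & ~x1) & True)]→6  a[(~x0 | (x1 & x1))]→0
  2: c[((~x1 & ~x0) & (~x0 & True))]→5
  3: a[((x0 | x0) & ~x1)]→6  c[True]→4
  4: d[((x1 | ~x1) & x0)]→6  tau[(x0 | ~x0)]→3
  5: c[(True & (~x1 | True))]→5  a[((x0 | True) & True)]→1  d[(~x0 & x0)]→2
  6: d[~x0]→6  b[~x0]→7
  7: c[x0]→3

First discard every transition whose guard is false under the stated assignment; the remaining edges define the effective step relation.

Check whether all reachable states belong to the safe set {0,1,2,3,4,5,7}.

Inv-set: {0,1,2,3,4,5,7}
R = {0,6}
  0: safe
  6: outside
counterexample path to 6: d

Answer: INVARIANT VIOLATED at state 6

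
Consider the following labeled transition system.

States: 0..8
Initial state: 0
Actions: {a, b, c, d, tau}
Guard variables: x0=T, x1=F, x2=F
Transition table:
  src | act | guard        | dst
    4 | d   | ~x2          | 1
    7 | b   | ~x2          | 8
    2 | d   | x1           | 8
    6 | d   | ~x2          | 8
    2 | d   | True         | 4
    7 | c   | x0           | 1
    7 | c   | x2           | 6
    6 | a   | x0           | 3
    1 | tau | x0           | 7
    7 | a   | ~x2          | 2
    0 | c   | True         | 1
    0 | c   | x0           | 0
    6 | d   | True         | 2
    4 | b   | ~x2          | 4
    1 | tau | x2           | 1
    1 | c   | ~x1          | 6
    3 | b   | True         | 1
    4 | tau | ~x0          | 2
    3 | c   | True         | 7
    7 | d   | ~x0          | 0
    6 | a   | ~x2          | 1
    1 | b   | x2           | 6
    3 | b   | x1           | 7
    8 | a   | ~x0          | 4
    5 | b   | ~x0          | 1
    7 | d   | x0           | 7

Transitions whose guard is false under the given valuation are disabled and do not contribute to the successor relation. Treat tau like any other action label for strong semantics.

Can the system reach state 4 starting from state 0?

Guard filter leaves 17 enabled edge(s).
L0 = {0}
L1 = {1}  cumulative {0,1}
L2 = {6,7}  cumulative {0,1,6,7}
L3 = {2,3,8}  cumulative {0,1,2,3,6,7,8}
L4 = {4}  cumulative {0,1,2,3,4,6,7,8}
Reach set: {0,1,2,3,4,6,7,8}
trace reaching 4: c·tau·a·d

Answer: REACHABLE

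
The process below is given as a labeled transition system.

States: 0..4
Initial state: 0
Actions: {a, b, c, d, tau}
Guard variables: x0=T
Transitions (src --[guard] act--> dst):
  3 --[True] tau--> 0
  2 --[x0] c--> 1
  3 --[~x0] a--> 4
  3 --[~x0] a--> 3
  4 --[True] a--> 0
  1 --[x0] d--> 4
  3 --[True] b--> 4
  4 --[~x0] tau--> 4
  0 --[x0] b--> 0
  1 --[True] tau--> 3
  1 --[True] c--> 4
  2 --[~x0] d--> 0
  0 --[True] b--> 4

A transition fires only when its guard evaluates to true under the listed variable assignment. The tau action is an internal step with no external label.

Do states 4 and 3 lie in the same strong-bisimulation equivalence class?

Refine partition for ~:
  round 0: {{0,1,2,3,4}}
  round 1: {{0},{1},{2},{3},{4}}
5 equivalence class(es) (converged in 2)
4∈{4}, 3∈{3}

Answer: NOT BISIMILAR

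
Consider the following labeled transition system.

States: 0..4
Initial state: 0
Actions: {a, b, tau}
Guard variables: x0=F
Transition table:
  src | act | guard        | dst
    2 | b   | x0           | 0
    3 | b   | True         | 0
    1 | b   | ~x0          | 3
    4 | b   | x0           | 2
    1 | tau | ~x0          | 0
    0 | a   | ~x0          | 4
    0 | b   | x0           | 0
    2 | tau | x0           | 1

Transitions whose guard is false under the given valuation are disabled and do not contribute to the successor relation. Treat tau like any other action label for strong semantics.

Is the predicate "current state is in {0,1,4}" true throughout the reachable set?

Answer: INVARIANT HOLDS

Working:
Safe = {0,1,4}
Reach set: {0,4}
  0: safe
  4: safe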